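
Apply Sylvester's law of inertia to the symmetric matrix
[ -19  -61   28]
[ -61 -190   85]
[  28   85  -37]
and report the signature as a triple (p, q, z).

Answer: (2, 1, 0)

Derivation:
step 0: pivot -19 → sign −
step 1: pivot 111/19 → sign +
step 2: pivot 6/37 → sign +
signature = (2, 1, 0)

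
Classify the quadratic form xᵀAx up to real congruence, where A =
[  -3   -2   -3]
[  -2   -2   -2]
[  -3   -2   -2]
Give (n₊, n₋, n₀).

step 0: pivot -3 → sign −
step 1: pivot -2/3 → sign −
step 2: pivot 1 → sign +
signature = (1, 2, 0)

Answer: (1, 2, 0)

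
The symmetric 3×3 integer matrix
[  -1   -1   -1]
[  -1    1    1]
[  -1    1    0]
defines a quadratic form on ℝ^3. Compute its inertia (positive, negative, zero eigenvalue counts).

step 0: pivot -1 → sign −
step 1: pivot 2 → sign +
step 2: pivot -1 → sign −
signature = (1, 2, 0)

Answer: (1, 2, 0)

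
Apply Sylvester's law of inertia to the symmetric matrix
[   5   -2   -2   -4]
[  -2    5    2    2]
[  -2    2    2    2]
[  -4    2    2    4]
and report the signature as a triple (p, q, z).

step 0: pivot 5 → sign +
step 1: pivot 21/5 → sign +
step 2: pivot 6/7 → sign +
step 3: pivot 2/3 → sign +
signature = (4, 0, 0)

Answer: (4, 0, 0)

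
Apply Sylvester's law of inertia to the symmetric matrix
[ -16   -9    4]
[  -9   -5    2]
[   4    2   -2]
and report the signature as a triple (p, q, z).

Answer: (1, 2, 0)

Derivation:
step 0: pivot -16 → sign −
step 1: pivot 1/16 → sign +
step 2: pivot -2 → sign −
signature = (1, 2, 0)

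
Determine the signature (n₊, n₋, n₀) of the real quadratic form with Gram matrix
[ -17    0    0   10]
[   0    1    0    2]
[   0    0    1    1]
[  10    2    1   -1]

step 0: pivot -17 → sign −
step 1: pivot 1 → sign +
step 2: pivot 1 → sign +
step 3: pivot -2/17 → sign −
signature = (2, 2, 0)

Answer: (2, 2, 0)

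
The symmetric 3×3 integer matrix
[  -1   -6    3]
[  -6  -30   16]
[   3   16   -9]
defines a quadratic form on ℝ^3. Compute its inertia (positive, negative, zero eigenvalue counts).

step 0: pivot -1 → sign −
step 1: pivot 6 → sign +
step 2: pivot -2/3 → sign −
signature = (1, 2, 0)

Answer: (1, 2, 0)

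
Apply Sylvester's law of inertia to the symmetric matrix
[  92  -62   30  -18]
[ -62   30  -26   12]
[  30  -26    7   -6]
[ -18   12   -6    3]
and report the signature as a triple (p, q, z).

Answer: (2, 2, 0)

Derivation:
step 0: pivot 92 → sign +
step 1: pivot -271/23 → sign −
step 2: pivot 15/271 → sign +
step 3: pivot -3/5 → sign −
signature = (2, 2, 0)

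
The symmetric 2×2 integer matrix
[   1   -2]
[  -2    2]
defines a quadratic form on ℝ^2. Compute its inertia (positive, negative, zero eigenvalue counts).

Answer: (1, 1, 0)

Derivation:
step 0: pivot 1 → sign +
step 1: pivot -2 → sign −
signature = (1, 1, 0)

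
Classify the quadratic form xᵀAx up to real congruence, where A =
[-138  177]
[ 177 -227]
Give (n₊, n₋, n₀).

step 0: pivot -138 → sign −
step 1: pivot 1/46 → sign +
signature = (1, 1, 0)

Answer: (1, 1, 0)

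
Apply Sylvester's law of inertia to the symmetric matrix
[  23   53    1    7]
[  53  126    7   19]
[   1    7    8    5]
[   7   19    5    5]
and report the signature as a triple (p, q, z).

step 0: pivot 23 → sign +
step 1: pivot 89/23 → sign +
step 2: pivot 201/89 → sign +
step 3: pivot 6/67 → sign +
signature = (4, 0, 0)

Answer: (4, 0, 0)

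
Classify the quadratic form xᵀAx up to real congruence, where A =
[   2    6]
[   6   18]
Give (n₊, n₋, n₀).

Answer: (1, 0, 1)

Derivation:
step 0: pivot 2 → sign +
step 1: row/col 1 already zero → sign 0
signature = (1, 0, 1)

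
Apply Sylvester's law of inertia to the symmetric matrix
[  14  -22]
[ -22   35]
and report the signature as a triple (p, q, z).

Answer: (2, 0, 0)

Derivation:
step 0: pivot 14 → sign +
step 1: pivot 3/7 → sign +
signature = (2, 0, 0)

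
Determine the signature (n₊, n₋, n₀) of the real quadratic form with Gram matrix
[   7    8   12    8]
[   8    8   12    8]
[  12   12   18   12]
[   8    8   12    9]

step 0: pivot 7 → sign +
step 1: pivot -8/7 → sign −
step 2: pivot 1 → sign +
step 3: row/col 3 already zero → sign 0
signature = (2, 1, 1)

Answer: (2, 1, 1)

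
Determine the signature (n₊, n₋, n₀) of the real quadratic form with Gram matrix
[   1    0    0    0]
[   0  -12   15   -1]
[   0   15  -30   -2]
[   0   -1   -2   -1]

Answer: (2, 2, 0)

Derivation:
step 0: pivot 1 → sign +
step 1: pivot -12 → sign −
step 2: pivot -45/4 → sign −
step 3: pivot 1/45 → sign +
signature = (2, 2, 0)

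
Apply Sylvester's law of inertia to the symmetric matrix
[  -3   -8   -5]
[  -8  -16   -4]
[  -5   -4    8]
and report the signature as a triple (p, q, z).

step 0: pivot -3 → sign −
step 1: pivot 16/3 → sign +
step 2: row/col 2 already zero → sign 0
signature = (1, 1, 1)

Answer: (1, 1, 1)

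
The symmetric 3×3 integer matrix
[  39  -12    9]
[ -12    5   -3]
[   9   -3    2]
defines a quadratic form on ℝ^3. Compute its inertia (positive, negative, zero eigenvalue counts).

Answer: (2, 1, 0)

Derivation:
step 0: pivot 39 → sign +
step 1: pivot 17/13 → sign +
step 2: pivot -2/17 → sign −
signature = (2, 1, 0)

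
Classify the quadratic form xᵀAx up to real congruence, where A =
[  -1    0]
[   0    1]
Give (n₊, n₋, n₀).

Answer: (1, 1, 0)

Derivation:
step 0: pivot -1 → sign −
step 1: pivot 1 → sign +
signature = (1, 1, 0)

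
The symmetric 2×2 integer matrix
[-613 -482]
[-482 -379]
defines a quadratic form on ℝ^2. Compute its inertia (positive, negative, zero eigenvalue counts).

step 0: pivot -613 → sign −
step 1: pivot -3/613 → sign −
signature = (0, 2, 0)

Answer: (0, 2, 0)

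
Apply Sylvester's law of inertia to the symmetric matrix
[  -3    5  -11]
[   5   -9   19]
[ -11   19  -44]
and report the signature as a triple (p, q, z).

Answer: (0, 3, 0)

Derivation:
step 0: pivot -3 → sign −
step 1: pivot -2/3 → sign −
step 2: pivot -3 → sign −
signature = (0, 3, 0)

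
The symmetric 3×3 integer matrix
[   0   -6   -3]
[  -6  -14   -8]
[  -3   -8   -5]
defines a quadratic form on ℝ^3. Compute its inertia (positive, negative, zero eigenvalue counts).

step 0: pivot -14 → sign −
step 1: pivot 18/7 → sign +
step 2: pivot -1/2 → sign −
signature = (1, 2, 0)

Answer: (1, 2, 0)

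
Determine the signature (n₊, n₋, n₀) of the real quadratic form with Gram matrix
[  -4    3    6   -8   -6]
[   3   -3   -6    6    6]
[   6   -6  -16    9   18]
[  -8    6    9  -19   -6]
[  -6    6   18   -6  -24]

Answer: (0, 4, 1)

Derivation:
step 0: pivot -4 → sign −
step 1: pivot -3/4 → sign −
step 2: pivot -4 → sign −
step 3: pivot -3/4 → sign −
step 4: row/col 4 already zero → sign 0
signature = (0, 4, 1)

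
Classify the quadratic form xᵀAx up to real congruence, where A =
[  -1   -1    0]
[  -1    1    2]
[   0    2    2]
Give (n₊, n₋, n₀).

step 0: pivot -1 → sign −
step 1: pivot 2 → sign +
step 2: row/col 2 already zero → sign 0
signature = (1, 1, 1)

Answer: (1, 1, 1)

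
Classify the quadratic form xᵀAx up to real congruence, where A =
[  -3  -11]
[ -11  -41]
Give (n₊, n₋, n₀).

Answer: (0, 2, 0)

Derivation:
step 0: pivot -3 → sign −
step 1: pivot -2/3 → sign −
signature = (0, 2, 0)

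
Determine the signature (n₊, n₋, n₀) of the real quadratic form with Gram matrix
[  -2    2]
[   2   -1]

Answer: (1, 1, 0)

Derivation:
step 0: pivot -2 → sign −
step 1: pivot 1 → sign +
signature = (1, 1, 0)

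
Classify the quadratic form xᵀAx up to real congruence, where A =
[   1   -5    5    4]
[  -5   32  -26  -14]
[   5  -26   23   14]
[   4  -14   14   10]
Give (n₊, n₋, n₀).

Answer: (3, 1, 0)

Derivation:
step 0: pivot 1 → sign +
step 1: pivot 7 → sign +
step 2: pivot -15/7 → sign −
step 3: pivot 6/5 → sign +
signature = (3, 1, 0)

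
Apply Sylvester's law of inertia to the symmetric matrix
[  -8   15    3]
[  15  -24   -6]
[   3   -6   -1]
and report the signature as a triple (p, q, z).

step 0: pivot -8 → sign −
step 1: pivot 33/8 → sign +
step 2: pivot 1/11 → sign +
signature = (2, 1, 0)

Answer: (2, 1, 0)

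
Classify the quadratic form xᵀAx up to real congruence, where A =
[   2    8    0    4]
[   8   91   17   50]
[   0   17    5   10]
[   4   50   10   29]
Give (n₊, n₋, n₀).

Answer: (4, 0, 0)

Derivation:
step 0: pivot 2 → sign +
step 1: pivot 59 → sign +
step 2: pivot 6/59 → sign +
step 3: pivot 1 → sign +
signature = (4, 0, 0)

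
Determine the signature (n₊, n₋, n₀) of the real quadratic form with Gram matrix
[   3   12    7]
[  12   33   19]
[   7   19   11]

Answer: (2, 1, 0)

Derivation:
step 0: pivot 3 → sign +
step 1: pivot -15 → sign −
step 2: pivot 1/15 → sign +
signature = (2, 1, 0)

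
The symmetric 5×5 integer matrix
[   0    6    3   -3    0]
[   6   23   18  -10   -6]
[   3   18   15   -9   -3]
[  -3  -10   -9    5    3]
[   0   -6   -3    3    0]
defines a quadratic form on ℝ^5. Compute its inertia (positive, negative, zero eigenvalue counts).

step 0: pivot 23 → sign +
step 1: pivot -36/23 → sign −
step 2: pivot 11/4 → sign +
step 3: pivot 6/11 → sign +
step 4: row/col 4 already zero → sign 0
signature = (3, 1, 1)

Answer: (3, 1, 1)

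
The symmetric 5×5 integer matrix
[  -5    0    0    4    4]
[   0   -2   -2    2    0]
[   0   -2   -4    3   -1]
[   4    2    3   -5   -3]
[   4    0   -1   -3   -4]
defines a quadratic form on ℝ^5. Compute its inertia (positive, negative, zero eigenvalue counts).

step 0: pivot -5 → sign −
step 1: pivot -2 → sign −
step 2: pivot -2 → sign −
step 3: pivot 7/10 → sign +
step 4: pivot -3/7 → sign −
signature = (1, 4, 0)

Answer: (1, 4, 0)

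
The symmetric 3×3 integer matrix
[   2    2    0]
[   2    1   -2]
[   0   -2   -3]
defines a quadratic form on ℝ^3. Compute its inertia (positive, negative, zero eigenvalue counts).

Answer: (2, 1, 0)

Derivation:
step 0: pivot 2 → sign +
step 1: pivot -1 → sign −
step 2: pivot 1 → sign +
signature = (2, 1, 0)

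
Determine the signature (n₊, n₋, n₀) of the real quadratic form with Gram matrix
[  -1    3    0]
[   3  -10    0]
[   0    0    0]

Answer: (0, 2, 1)

Derivation:
step 0: pivot -1 → sign −
step 1: pivot -1 → sign −
step 2: row/col 2 already zero → sign 0
signature = (0, 2, 1)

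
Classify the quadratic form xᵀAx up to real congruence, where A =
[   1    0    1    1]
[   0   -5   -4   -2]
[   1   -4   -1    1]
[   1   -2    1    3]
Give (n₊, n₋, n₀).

Answer: (3, 1, 0)

Derivation:
step 0: pivot 1 → sign +
step 1: pivot -5 → sign −
step 2: pivot 6/5 → sign +
step 3: pivot 2/3 → sign +
signature = (3, 1, 0)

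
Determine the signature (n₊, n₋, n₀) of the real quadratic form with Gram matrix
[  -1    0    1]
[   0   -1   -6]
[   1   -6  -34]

Answer: (1, 2, 0)

Derivation:
step 0: pivot -1 → sign −
step 1: pivot -1 → sign −
step 2: pivot 3 → sign +
signature = (1, 2, 0)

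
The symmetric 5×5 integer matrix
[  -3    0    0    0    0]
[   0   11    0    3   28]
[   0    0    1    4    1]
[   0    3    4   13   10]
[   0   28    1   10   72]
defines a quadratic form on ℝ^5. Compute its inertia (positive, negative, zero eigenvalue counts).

step 0: pivot -3 → sign −
step 1: pivot 11 → sign +
step 2: pivot 1 → sign +
step 3: pivot -42/11 → sign −
step 4: pivot 3/7 → sign +
signature = (3, 2, 0)

Answer: (3, 2, 0)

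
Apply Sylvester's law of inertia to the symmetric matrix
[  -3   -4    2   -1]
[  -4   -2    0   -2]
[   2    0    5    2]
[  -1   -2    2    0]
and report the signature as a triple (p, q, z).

step 0: pivot -3 → sign −
step 1: pivot 10/3 → sign +
step 2: pivot 21/5 → sign +
step 3: pivot 1/21 → sign +
signature = (3, 1, 0)

Answer: (3, 1, 0)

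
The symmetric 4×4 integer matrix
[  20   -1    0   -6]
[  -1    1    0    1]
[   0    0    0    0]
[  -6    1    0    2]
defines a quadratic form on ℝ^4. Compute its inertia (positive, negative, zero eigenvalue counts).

Answer: (2, 1, 1)

Derivation:
step 0: pivot 20 → sign +
step 1: pivot 19/20 → sign +
step 2: pivot -6/19 → sign −
step 3: row/col 3 already zero → sign 0
signature = (2, 1, 1)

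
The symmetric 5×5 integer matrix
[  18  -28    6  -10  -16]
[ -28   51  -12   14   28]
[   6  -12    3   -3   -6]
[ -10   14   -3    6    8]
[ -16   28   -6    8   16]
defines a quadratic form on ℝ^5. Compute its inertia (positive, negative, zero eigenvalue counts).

Answer: (3, 1, 1)

Derivation:
step 0: pivot 18 → sign +
step 1: pivot 67/9 → sign +
step 2: pivot 3/67 → sign +
step 3: pivot -1 → sign −
step 4: row/col 4 already zero → sign 0
signature = (3, 1, 1)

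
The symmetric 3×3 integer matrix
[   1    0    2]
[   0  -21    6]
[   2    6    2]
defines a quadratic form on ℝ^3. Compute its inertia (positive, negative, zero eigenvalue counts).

step 0: pivot 1 → sign +
step 1: pivot -21 → sign −
step 2: pivot -2/7 → sign −
signature = (1, 2, 0)

Answer: (1, 2, 0)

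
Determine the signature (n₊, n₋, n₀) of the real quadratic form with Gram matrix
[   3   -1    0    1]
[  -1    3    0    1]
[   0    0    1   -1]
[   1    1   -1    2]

Answer: (3, 0, 1)

Derivation:
step 0: pivot 3 → sign +
step 1: pivot 8/3 → sign +
step 2: pivot 1 → sign +
step 3: row/col 3 already zero → sign 0
signature = (3, 0, 1)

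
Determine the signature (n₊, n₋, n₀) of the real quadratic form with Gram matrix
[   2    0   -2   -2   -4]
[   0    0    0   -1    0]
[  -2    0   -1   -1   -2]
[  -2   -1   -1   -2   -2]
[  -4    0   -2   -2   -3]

step 0: pivot 2 → sign +
step 1: pivot -3 → sign −
step 2: pivot -1 → sign −
step 3: pivot 1 → sign +
step 4: pivot 1 → sign +
signature = (3, 2, 0)

Answer: (3, 2, 0)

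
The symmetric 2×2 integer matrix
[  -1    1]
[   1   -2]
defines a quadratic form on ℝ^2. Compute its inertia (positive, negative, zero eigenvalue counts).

step 0: pivot -1 → sign −
step 1: pivot -1 → sign −
signature = (0, 2, 0)

Answer: (0, 2, 0)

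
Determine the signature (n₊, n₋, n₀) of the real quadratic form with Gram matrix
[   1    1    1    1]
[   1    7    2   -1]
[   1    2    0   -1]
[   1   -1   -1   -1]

step 0: pivot 1 → sign +
step 1: pivot 6 → sign +
step 2: pivot -7/6 → sign −
step 3: pivot -2/7 → sign −
signature = (2, 2, 0)

Answer: (2, 2, 0)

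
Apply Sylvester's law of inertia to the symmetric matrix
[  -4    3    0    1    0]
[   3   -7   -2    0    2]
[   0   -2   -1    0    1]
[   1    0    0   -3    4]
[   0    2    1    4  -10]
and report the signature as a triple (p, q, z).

step 0: pivot -4 → sign −
step 1: pivot -19/4 → sign −
step 2: pivot -3/19 → sign −
step 3: pivot -2 → sign −
step 4: pivot -1 → sign −
signature = (0, 5, 0)

Answer: (0, 5, 0)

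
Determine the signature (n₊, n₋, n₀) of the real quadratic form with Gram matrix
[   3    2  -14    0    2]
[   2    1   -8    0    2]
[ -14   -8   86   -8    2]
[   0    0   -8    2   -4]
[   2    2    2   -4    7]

Answer: (2, 3, 0)

Derivation:
step 0: pivot 3 → sign +
step 1: pivot -1/3 → sign −
step 2: pivot 26 → sign +
step 3: pivot -6/13 → sign −
step 4: pivot -1/3 → sign −
signature = (2, 3, 0)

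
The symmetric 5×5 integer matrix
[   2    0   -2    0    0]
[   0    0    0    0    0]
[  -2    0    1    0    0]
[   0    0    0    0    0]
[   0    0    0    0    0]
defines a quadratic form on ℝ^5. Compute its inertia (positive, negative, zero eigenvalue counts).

Answer: (1, 1, 3)

Derivation:
step 0: pivot 2 → sign +
step 1: pivot -1 → sign −
step 2: row/col 2 already zero → sign 0
step 3: row/col 3 already zero → sign 0
step 4: row/col 4 already zero → sign 0
signature = (1, 1, 3)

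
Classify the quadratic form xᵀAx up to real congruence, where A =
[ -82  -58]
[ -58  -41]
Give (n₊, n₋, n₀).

step 0: pivot -82 → sign −
step 1: pivot 1/41 → sign +
signature = (1, 1, 0)

Answer: (1, 1, 0)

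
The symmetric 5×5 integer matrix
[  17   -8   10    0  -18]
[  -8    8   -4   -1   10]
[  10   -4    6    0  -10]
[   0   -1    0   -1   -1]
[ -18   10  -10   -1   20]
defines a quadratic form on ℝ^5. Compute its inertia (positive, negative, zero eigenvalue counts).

step 0: pivot 17 → sign +
step 1: pivot 72/17 → sign +
step 2: pivot -89/72 → sign −
step 3: pivot 2/89 → sign +
step 4: pivot -2 → sign −
signature = (3, 2, 0)

Answer: (3, 2, 0)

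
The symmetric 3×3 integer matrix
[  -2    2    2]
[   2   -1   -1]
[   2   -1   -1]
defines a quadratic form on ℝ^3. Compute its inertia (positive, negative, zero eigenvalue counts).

Answer: (1, 1, 1)

Derivation:
step 0: pivot -2 → sign −
step 1: pivot 1 → sign +
step 2: row/col 2 already zero → sign 0
signature = (1, 1, 1)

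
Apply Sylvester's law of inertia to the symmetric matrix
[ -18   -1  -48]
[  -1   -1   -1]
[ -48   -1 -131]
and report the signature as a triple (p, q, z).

step 0: pivot -18 → sign −
step 1: pivot -17/18 → sign −
step 2: pivot -1/17 → sign −
signature = (0, 3, 0)

Answer: (0, 3, 0)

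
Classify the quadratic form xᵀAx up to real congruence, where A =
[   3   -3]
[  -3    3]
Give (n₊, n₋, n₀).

step 0: pivot 3 → sign +
step 1: row/col 1 already zero → sign 0
signature = (1, 0, 1)

Answer: (1, 0, 1)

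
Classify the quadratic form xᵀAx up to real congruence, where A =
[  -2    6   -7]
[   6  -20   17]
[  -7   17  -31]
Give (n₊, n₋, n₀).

Answer: (1, 2, 0)

Derivation:
step 0: pivot -2 → sign −
step 1: pivot -2 → sign −
step 2: pivot 3/2 → sign +
signature = (1, 2, 0)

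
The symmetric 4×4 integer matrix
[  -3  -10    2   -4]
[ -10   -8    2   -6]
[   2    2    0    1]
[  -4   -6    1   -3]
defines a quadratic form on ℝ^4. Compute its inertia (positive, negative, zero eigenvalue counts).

step 0: pivot -3 → sign −
step 1: pivot 76/3 → sign +
step 2: pivot 9/19 → sign +
step 3: row/col 3 already zero → sign 0
signature = (2, 1, 1)

Answer: (2, 1, 1)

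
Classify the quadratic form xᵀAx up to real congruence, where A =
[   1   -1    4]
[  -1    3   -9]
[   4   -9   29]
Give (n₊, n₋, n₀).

Answer: (3, 0, 0)

Derivation:
step 0: pivot 1 → sign +
step 1: pivot 2 → sign +
step 2: pivot 1/2 → sign +
signature = (3, 0, 0)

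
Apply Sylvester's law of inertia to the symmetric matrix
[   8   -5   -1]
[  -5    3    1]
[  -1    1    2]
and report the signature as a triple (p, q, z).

step 0: pivot 8 → sign +
step 1: pivot -1/8 → sign −
step 2: pivot 3 → sign +
signature = (2, 1, 0)

Answer: (2, 1, 0)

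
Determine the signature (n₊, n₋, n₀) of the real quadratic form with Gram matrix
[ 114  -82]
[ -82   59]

step 0: pivot 114 → sign +
step 1: pivot 1/57 → sign +
signature = (2, 0, 0)

Answer: (2, 0, 0)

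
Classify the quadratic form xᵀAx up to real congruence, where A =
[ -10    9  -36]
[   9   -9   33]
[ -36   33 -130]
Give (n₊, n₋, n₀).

step 0: pivot -10 → sign −
step 1: pivot -9/10 → sign −
step 2: row/col 2 already zero → sign 0
signature = (0, 2, 1)

Answer: (0, 2, 1)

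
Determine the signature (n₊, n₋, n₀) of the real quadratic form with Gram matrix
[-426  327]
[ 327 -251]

step 0: pivot -426 → sign −
step 1: pivot 1/142 → sign +
signature = (1, 1, 0)

Answer: (1, 1, 0)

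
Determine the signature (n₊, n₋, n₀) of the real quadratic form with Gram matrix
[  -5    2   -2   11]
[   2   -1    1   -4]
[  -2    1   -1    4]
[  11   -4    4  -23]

step 0: pivot -5 → sign −
step 1: pivot -1/5 → sign −
step 2: pivot 2 → sign +
step 3: row/col 3 already zero → sign 0
signature = (1, 2, 1)

Answer: (1, 2, 1)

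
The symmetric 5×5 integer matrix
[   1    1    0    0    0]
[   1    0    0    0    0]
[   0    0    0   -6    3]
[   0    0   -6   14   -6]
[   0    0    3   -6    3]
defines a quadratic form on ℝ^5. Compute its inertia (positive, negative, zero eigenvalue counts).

Answer: (3, 2, 0)

Derivation:
step 0: pivot 1 → sign +
step 1: pivot -1 → sign −
step 2: pivot 14 → sign +
step 3: pivot -18/7 → sign −
step 4: pivot 1/2 → sign +
signature = (3, 2, 0)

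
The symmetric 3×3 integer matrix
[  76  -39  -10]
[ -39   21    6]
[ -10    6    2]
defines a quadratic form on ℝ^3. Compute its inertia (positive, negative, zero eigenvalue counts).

Answer: (2, 1, 0)

Derivation:
step 0: pivot 76 → sign +
step 1: pivot 75/76 → sign +
step 2: pivot -2/25 → sign −
signature = (2, 1, 0)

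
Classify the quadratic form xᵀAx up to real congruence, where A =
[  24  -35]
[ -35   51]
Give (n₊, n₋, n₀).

Answer: (1, 1, 0)

Derivation:
step 0: pivot 24 → sign +
step 1: pivot -1/24 → sign −
signature = (1, 1, 0)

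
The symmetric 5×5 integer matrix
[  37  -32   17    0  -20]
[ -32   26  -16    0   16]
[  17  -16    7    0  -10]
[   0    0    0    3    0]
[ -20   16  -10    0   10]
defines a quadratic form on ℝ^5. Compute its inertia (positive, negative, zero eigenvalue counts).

Answer: (3, 1, 1)

Derivation:
step 0: pivot 37 → sign +
step 1: pivot -62/37 → sign −
step 2: pivot 6/31 → sign +
step 3: pivot 3 → sign +
step 4: row/col 4 already zero → sign 0
signature = (3, 1, 1)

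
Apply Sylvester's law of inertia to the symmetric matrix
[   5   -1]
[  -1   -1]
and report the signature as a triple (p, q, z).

step 0: pivot 5 → sign +
step 1: pivot -6/5 → sign −
signature = (1, 1, 0)

Answer: (1, 1, 0)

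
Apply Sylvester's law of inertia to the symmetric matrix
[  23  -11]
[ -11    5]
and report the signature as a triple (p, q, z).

Answer: (1, 1, 0)

Derivation:
step 0: pivot 23 → sign +
step 1: pivot -6/23 → sign −
signature = (1, 1, 0)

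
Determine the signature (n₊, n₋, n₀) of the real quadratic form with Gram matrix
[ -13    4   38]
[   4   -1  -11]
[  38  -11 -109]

Answer: (1, 1, 1)

Derivation:
step 0: pivot -13 → sign −
step 1: pivot 3/13 → sign +
step 2: row/col 2 already zero → sign 0
signature = (1, 1, 1)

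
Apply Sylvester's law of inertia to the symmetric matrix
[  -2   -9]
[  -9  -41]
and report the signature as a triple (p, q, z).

step 0: pivot -2 → sign −
step 1: pivot -1/2 → sign −
signature = (0, 2, 0)

Answer: (0, 2, 0)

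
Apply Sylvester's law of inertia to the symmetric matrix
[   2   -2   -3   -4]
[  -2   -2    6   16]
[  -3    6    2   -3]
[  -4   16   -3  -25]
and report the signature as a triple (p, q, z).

Answer: (2, 2, 0)

Derivation:
step 0: pivot 2 → sign +
step 1: pivot -4 → sign −
step 2: pivot -1/4 → sign −
step 3: pivot 3 → sign +
signature = (2, 2, 0)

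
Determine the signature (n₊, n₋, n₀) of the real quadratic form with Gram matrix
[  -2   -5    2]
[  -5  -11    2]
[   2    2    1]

Answer: (1, 2, 0)

Derivation:
step 0: pivot -2 → sign −
step 1: pivot 3/2 → sign +
step 2: pivot -3 → sign −
signature = (1, 2, 0)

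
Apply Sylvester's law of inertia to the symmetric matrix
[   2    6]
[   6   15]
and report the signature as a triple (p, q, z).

step 0: pivot 2 → sign +
step 1: pivot -3 → sign −
signature = (1, 1, 0)

Answer: (1, 1, 0)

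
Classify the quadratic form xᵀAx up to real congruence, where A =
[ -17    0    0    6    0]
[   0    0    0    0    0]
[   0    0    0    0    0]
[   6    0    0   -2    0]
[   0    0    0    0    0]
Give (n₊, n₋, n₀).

step 0: pivot -17 → sign −
step 1: pivot 2/17 → sign +
step 2: row/col 2 already zero → sign 0
step 3: row/col 3 already zero → sign 0
step 4: row/col 4 already zero → sign 0
signature = (1, 1, 3)

Answer: (1, 1, 3)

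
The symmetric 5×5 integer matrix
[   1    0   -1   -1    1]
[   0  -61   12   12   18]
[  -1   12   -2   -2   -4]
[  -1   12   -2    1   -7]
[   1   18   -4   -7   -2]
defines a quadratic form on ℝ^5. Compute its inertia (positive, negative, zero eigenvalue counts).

Answer: (2, 3, 0)

Derivation:
step 0: pivot 1 → sign +
step 1: pivot -61 → sign −
step 2: pivot -39/61 → sign −
step 3: pivot 3 → sign +
step 4: pivot -3/13 → sign −
signature = (2, 3, 0)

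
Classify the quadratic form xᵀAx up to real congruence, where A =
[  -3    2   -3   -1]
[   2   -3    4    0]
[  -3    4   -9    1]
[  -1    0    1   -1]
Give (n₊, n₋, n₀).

Answer: (0, 3, 1)

Derivation:
step 0: pivot -3 → sign −
step 1: pivot -5/3 → sign −
step 2: pivot -18/5 → sign −
step 3: row/col 3 already zero → sign 0
signature = (0, 3, 1)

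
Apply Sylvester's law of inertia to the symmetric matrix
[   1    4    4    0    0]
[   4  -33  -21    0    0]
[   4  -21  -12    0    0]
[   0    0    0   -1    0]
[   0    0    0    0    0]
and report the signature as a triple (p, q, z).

step 0: pivot 1 → sign +
step 1: pivot -49 → sign −
step 2: pivot -3/49 → sign −
step 3: pivot -1 → sign −
step 4: row/col 4 already zero → sign 0
signature = (1, 3, 1)

Answer: (1, 3, 1)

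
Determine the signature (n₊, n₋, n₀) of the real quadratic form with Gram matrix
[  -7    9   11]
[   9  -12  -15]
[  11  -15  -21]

Answer: (0, 3, 0)

Derivation:
step 0: pivot -7 → sign −
step 1: pivot -3/7 → sign −
step 2: pivot -2 → sign −
signature = (0, 3, 0)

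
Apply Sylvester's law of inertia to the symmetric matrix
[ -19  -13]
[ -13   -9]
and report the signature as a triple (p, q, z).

Answer: (0, 2, 0)

Derivation:
step 0: pivot -19 → sign −
step 1: pivot -2/19 → sign −
signature = (0, 2, 0)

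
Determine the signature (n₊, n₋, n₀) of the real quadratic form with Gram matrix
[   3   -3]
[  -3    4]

Answer: (2, 0, 0)

Derivation:
step 0: pivot 3 → sign +
step 1: pivot 1 → sign +
signature = (2, 0, 0)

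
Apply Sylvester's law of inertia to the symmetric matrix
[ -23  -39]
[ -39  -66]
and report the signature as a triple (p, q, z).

step 0: pivot -23 → sign −
step 1: pivot 3/23 → sign +
signature = (1, 1, 0)

Answer: (1, 1, 0)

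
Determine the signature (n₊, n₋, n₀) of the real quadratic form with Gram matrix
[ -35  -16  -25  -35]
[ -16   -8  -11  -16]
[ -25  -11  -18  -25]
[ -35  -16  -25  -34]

Answer: (2, 2, 0)

Derivation:
step 0: pivot -35 → sign −
step 1: pivot -24/35 → sign −
step 2: pivot 1/8 → sign +
step 3: pivot 1 → sign +
signature = (2, 2, 0)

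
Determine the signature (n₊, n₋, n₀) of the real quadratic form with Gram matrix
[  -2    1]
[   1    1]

step 0: pivot -2 → sign −
step 1: pivot 3/2 → sign +
signature = (1, 1, 0)

Answer: (1, 1, 0)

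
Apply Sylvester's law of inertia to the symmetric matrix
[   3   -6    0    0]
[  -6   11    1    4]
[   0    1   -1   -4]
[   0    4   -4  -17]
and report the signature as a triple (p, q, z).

Answer: (1, 2, 1)

Derivation:
step 0: pivot 3 → sign +
step 1: pivot -1 → sign −
step 2: pivot -1 → sign −
step 3: row/col 3 already zero → sign 0
signature = (1, 2, 1)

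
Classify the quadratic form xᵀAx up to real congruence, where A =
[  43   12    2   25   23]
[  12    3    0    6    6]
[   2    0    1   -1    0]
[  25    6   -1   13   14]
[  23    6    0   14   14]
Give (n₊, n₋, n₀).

Answer: (3, 2, 0)

Derivation:
step 0: pivot 43 → sign +
step 1: pivot -15/43 → sign −
step 2: pivot 9/5 → sign +
step 3: pivot 1 → sign +
step 4: pivot -2/3 → sign −
signature = (3, 2, 0)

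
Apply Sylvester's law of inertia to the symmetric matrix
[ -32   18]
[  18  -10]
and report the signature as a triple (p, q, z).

Answer: (1, 1, 0)

Derivation:
step 0: pivot -32 → sign −
step 1: pivot 1/8 → sign +
signature = (1, 1, 0)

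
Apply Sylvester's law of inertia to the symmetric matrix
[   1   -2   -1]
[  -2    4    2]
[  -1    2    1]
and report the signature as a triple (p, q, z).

Answer: (1, 0, 2)

Derivation:
step 0: pivot 1 → sign +
step 1: row/col 1 already zero → sign 0
step 2: row/col 2 already zero → sign 0
signature = (1, 0, 2)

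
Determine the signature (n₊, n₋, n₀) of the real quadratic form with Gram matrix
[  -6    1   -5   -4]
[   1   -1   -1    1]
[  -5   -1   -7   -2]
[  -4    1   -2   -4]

Answer: (1, 3, 0)

Derivation:
step 0: pivot -6 → sign −
step 1: pivot -5/6 → sign −
step 2: pivot 6/5 → sign +
step 3: pivot -3/2 → sign −
signature = (1, 3, 0)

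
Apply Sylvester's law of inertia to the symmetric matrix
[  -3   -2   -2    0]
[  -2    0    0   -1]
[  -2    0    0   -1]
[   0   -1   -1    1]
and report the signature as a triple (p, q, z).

step 0: pivot -3 → sign −
step 1: pivot 4/3 → sign +
step 2: pivot 1/4 → sign +
step 3: row/col 3 already zero → sign 0
signature = (2, 1, 1)

Answer: (2, 1, 1)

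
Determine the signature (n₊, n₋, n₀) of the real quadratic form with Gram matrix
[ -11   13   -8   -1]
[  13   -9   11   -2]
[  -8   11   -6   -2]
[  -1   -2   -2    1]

step 0: pivot -11 → sign −
step 1: pivot 70/11 → sign +
step 2: pivot -39/70 → sign −
step 3: pivot -2/39 → sign −
signature = (1, 3, 0)

Answer: (1, 3, 0)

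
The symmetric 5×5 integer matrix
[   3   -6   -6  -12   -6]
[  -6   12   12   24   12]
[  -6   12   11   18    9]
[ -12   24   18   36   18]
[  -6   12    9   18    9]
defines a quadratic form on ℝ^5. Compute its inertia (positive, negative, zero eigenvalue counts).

Answer: (2, 1, 2)

Derivation:
step 0: pivot 3 → sign +
step 1: pivot -1 → sign −
step 2: pivot 24 → sign +
step 3: row/col 3 already zero → sign 0
step 4: row/col 4 already zero → sign 0
signature = (2, 1, 2)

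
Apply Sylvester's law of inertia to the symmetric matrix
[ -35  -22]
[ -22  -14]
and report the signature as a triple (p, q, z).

step 0: pivot -35 → sign −
step 1: pivot -6/35 → sign −
signature = (0, 2, 0)

Answer: (0, 2, 0)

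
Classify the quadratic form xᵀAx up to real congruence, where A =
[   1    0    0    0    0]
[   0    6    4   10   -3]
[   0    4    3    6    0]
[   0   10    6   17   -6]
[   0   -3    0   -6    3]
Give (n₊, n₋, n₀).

step 0: pivot 1 → sign +
step 1: pivot 6 → sign +
step 2: pivot 1/3 → sign +
step 3: pivot -1 → sign −
step 4: pivot -3/2 → sign −
signature = (3, 2, 0)

Answer: (3, 2, 0)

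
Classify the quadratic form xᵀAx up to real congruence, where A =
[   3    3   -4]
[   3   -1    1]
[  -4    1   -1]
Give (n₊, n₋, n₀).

Answer: (1, 2, 0)

Derivation:
step 0: pivot 3 → sign +
step 1: pivot -4 → sign −
step 2: pivot -1/12 → sign −
signature = (1, 2, 0)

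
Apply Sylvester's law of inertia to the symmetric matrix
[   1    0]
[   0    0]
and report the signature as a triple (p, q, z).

step 0: pivot 1 → sign +
step 1: row/col 1 already zero → sign 0
signature = (1, 0, 1)

Answer: (1, 0, 1)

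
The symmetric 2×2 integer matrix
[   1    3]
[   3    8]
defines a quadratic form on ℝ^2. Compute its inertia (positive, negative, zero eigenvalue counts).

Answer: (1, 1, 0)

Derivation:
step 0: pivot 1 → sign +
step 1: pivot -1 → sign −
signature = (1, 1, 0)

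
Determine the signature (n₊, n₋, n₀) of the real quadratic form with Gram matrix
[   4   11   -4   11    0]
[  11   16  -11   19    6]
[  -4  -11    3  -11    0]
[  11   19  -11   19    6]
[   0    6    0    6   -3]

Answer: (2, 3, 0)

Derivation:
step 0: pivot 4 → sign +
step 1: pivot -57/4 → sign −
step 2: pivot -1 → sign −
step 3: pivot -45/19 → sign −
step 4: pivot 1/5 → sign +
signature = (2, 3, 0)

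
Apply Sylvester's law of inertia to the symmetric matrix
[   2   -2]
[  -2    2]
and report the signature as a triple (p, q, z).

Answer: (1, 0, 1)

Derivation:
step 0: pivot 2 → sign +
step 1: row/col 1 already zero → sign 0
signature = (1, 0, 1)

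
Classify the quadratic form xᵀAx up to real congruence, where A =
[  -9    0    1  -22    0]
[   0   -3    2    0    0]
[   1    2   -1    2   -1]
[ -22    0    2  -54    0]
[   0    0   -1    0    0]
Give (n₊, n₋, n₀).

Answer: (1, 4, 0)

Derivation:
step 0: pivot -9 → sign −
step 1: pivot -3 → sign −
step 2: pivot 4/9 → sign +
step 3: pivot -2/3 → sign −
step 4: pivot -3/4 → sign −
signature = (1, 4, 0)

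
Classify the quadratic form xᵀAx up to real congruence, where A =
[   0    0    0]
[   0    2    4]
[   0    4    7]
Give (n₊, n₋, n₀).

step 0: pivot 2 → sign +
step 1: pivot -1 → sign −
step 2: row/col 2 already zero → sign 0
signature = (1, 1, 1)

Answer: (1, 1, 1)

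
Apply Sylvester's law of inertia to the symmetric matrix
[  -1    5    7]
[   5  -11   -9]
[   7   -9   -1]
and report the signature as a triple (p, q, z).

Answer: (1, 2, 0)

Derivation:
step 0: pivot -1 → sign −
step 1: pivot 14 → sign +
step 2: pivot -2/7 → sign −
signature = (1, 2, 0)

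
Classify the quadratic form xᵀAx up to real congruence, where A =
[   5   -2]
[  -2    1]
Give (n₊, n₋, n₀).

Answer: (2, 0, 0)

Derivation:
step 0: pivot 5 → sign +
step 1: pivot 1/5 → sign +
signature = (2, 0, 0)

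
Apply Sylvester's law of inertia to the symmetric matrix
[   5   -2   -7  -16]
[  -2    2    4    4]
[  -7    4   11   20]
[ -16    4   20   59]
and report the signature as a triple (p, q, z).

step 0: pivot 5 → sign +
step 1: pivot 6/5 → sign +
step 2: pivot 3 → sign +
step 3: row/col 3 already zero → sign 0
signature = (3, 0, 1)

Answer: (3, 0, 1)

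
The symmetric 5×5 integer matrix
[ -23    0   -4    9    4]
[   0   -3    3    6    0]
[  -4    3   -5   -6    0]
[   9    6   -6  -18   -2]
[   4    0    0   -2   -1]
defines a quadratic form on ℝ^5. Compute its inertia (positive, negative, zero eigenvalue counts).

step 0: pivot -23 → sign −
step 1: pivot -3 → sign −
step 2: pivot -30/23 → sign −
step 3: pivot -3/5 → sign −
step 4: pivot 1/3 → sign +
signature = (1, 4, 0)

Answer: (1, 4, 0)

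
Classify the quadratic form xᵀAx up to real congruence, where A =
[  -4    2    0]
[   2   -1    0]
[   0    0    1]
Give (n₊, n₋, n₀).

step 0: pivot -4 → sign −
step 1: pivot 1 → sign +
step 2: row/col 2 already zero → sign 0
signature = (1, 1, 1)

Answer: (1, 1, 1)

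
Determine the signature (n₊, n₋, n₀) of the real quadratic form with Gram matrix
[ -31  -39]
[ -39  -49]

Answer: (1, 1, 0)

Derivation:
step 0: pivot -31 → sign −
step 1: pivot 2/31 → sign +
signature = (1, 1, 0)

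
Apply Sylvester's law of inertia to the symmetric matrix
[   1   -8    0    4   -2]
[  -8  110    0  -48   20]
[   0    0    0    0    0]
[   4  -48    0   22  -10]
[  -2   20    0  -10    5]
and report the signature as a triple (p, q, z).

step 0: pivot 1 → sign +
step 1: pivot 46 → sign +
step 2: pivot 10/23 → sign +
step 3: pivot -1/5 → sign −
step 4: row/col 4 already zero → sign 0
signature = (3, 1, 1)

Answer: (3, 1, 1)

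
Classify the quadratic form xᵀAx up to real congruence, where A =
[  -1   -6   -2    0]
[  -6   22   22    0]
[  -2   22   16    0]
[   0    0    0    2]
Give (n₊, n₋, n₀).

step 0: pivot -1 → sign −
step 1: pivot 58 → sign +
step 2: pivot 2/29 → sign +
step 3: pivot 2 → sign +
signature = (3, 1, 0)

Answer: (3, 1, 0)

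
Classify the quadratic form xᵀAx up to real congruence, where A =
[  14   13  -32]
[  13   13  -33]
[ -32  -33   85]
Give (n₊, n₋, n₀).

Answer: (3, 0, 0)

Derivation:
step 0: pivot 14 → sign +
step 1: pivot 13/14 → sign +
step 2: pivot 3/13 → sign +
signature = (3, 0, 0)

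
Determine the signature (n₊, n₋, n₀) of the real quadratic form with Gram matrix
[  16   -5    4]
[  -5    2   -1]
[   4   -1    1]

Answer: (2, 1, 0)

Derivation:
step 0: pivot 16 → sign +
step 1: pivot 7/16 → sign +
step 2: pivot -1/7 → sign −
signature = (2, 1, 0)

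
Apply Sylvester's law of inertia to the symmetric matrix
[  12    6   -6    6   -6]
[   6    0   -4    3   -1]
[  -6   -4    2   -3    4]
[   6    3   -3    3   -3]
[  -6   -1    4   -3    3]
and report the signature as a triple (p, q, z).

Answer: (2, 2, 1)

Derivation:
step 0: pivot 12 → sign +
step 1: pivot -3 → sign −
step 2: pivot -2/3 → sign −
step 3: pivot 3/2 → sign +
step 4: row/col 4 already zero → sign 0
signature = (2, 2, 1)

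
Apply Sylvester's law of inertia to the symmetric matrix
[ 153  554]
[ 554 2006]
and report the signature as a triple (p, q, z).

step 0: pivot 153 → sign +
step 1: pivot 2/153 → sign +
signature = (2, 0, 0)

Answer: (2, 0, 0)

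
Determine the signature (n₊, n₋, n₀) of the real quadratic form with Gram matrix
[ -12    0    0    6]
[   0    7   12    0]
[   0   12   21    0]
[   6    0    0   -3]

step 0: pivot -12 → sign −
step 1: pivot 7 → sign +
step 2: pivot 3/7 → sign +
step 3: row/col 3 already zero → sign 0
signature = (2, 1, 1)

Answer: (2, 1, 1)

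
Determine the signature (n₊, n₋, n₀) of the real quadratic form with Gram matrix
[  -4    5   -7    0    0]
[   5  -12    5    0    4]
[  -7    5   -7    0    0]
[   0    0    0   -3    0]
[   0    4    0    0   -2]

step 0: pivot -4 → sign −
step 1: pivot -23/4 → sign −
step 2: pivot 177/23 → sign +
step 3: pivot -3 → sign −
step 4: pivot -6/59 → sign −
signature = (1, 4, 0)

Answer: (1, 4, 0)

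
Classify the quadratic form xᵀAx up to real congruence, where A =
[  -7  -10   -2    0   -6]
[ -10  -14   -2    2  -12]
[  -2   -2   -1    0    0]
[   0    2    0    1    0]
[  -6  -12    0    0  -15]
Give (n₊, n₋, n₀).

Answer: (1, 4, 0)

Derivation:
step 0: pivot -7 → sign −
step 1: pivot 2/7 → sign +
step 2: pivot -3 → sign −
step 3: pivot -1 → sign −
step 4: pivot -3 → sign −
signature = (1, 4, 0)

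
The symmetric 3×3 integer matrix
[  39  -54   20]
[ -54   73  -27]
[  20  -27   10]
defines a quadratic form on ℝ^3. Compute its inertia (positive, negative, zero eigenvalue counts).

Answer: (2, 1, 0)

Derivation:
step 0: pivot 39 → sign +
step 1: pivot -23/13 → sign −
step 2: pivot 1/69 → sign +
signature = (2, 1, 0)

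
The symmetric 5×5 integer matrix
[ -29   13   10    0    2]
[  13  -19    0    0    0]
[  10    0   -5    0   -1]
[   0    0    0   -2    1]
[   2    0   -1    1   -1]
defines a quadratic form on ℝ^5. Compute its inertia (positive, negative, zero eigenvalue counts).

step 0: pivot -29 → sign −
step 1: pivot -382/29 → sign −
step 2: pivot -5/191 → sign −
step 3: pivot -2 → sign −
step 4: pivot -3/10 → sign −
signature = (0, 5, 0)

Answer: (0, 5, 0)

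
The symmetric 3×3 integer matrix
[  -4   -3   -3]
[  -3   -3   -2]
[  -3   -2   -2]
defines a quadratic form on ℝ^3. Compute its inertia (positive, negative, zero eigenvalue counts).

Answer: (1, 2, 0)

Derivation:
step 0: pivot -4 → sign −
step 1: pivot -3/4 → sign −
step 2: pivot 1/3 → sign +
signature = (1, 2, 0)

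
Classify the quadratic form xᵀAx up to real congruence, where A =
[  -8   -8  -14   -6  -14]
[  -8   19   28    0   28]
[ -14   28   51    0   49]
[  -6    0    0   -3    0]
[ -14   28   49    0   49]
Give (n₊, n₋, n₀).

Answer: (3, 1, 1)

Derivation:
step 0: pivot -8 → sign −
step 1: pivot 27 → sign +
step 2: pivot 61/6 → sign +
step 3: pivot 2/61 → sign +
step 4: row/col 4 already zero → sign 0
signature = (3, 1, 1)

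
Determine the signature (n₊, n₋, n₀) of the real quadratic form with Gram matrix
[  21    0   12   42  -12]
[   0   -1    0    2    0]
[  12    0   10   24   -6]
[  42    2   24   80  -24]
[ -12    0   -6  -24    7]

step 0: pivot 21 → sign +
step 1: pivot -1 → sign −
step 2: pivot 22/7 → sign +
step 3: pivot -1/11 → sign −
step 4: row/col 4 already zero → sign 0
signature = (2, 2, 1)

Answer: (2, 2, 1)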